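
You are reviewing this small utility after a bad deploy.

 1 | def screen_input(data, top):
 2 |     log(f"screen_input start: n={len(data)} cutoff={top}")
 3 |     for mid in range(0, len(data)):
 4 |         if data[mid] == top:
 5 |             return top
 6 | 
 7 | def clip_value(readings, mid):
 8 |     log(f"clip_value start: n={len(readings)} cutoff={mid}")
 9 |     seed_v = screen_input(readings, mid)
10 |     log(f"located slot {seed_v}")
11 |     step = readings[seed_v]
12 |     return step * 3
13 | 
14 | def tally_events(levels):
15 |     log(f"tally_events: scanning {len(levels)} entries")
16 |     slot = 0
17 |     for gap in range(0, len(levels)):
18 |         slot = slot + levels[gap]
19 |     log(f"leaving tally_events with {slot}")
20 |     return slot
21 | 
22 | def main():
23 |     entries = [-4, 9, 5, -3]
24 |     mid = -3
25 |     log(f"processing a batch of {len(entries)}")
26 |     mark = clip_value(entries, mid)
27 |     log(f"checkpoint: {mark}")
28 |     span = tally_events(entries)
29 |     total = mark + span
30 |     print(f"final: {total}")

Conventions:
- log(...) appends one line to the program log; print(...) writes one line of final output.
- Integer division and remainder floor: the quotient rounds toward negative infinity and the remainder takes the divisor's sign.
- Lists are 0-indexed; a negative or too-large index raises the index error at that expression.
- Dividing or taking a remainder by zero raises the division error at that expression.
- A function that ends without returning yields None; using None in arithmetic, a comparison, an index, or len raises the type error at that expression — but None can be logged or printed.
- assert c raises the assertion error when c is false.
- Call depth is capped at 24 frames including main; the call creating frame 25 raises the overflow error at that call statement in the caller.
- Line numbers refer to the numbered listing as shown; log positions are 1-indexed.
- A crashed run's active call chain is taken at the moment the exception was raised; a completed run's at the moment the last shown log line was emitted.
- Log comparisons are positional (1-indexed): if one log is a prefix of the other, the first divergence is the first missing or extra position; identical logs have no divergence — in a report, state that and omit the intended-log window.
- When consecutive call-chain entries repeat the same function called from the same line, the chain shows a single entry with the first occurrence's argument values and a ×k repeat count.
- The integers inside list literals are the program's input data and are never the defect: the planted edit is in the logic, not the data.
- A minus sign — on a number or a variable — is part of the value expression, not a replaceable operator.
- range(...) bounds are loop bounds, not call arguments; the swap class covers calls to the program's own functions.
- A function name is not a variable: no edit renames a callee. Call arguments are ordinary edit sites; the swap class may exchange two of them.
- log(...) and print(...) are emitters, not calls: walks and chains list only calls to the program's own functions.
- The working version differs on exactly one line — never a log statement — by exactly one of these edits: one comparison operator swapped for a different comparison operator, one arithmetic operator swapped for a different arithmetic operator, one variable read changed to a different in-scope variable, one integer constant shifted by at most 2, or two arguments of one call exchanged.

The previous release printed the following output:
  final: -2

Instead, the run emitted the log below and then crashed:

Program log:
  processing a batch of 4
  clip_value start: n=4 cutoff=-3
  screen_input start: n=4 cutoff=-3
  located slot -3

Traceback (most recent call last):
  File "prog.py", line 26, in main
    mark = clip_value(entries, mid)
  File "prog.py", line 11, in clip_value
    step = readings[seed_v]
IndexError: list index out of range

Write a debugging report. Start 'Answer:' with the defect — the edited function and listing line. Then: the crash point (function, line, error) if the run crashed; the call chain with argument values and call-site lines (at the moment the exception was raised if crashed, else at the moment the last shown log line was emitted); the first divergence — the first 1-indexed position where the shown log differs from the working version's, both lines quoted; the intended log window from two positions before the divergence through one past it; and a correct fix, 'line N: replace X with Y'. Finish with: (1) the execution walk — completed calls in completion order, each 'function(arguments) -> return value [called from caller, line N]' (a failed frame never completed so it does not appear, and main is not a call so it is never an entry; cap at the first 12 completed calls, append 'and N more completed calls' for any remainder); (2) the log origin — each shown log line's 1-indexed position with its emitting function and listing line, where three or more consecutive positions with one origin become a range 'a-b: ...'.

Answer: the defect is in screen_input at line 5.
Key observation: The earliest visible damage is log position 4 — 'located slot -3' rather than the intended 'located slot 3'.
Crash: clip_value, line 11, IndexError.
Call chain: main -> clip_value([-4, 9, 5, -3], -3) (called at line 26).
First divergence: position 4; shown 'located slot -3' vs intended 'located slot 3'.
Intended log window:
  2: clip_value start: n=4 cutoff=-3
  3: screen_input start: n=4 cutoff=-3
  4: located slot 3
  5: checkpoint: -9
Execution walk:
  screen_input([-4, 9, 5, -3], -3) -> -3  [called from clip_value, line 9]
Origin of each log line:
  1: from main, line 25
  2: from clip_value, line 8
  3: from screen_input, line 2
  4: from clip_value, line 10
A correct fix: line 5: replace `top` with `mid`.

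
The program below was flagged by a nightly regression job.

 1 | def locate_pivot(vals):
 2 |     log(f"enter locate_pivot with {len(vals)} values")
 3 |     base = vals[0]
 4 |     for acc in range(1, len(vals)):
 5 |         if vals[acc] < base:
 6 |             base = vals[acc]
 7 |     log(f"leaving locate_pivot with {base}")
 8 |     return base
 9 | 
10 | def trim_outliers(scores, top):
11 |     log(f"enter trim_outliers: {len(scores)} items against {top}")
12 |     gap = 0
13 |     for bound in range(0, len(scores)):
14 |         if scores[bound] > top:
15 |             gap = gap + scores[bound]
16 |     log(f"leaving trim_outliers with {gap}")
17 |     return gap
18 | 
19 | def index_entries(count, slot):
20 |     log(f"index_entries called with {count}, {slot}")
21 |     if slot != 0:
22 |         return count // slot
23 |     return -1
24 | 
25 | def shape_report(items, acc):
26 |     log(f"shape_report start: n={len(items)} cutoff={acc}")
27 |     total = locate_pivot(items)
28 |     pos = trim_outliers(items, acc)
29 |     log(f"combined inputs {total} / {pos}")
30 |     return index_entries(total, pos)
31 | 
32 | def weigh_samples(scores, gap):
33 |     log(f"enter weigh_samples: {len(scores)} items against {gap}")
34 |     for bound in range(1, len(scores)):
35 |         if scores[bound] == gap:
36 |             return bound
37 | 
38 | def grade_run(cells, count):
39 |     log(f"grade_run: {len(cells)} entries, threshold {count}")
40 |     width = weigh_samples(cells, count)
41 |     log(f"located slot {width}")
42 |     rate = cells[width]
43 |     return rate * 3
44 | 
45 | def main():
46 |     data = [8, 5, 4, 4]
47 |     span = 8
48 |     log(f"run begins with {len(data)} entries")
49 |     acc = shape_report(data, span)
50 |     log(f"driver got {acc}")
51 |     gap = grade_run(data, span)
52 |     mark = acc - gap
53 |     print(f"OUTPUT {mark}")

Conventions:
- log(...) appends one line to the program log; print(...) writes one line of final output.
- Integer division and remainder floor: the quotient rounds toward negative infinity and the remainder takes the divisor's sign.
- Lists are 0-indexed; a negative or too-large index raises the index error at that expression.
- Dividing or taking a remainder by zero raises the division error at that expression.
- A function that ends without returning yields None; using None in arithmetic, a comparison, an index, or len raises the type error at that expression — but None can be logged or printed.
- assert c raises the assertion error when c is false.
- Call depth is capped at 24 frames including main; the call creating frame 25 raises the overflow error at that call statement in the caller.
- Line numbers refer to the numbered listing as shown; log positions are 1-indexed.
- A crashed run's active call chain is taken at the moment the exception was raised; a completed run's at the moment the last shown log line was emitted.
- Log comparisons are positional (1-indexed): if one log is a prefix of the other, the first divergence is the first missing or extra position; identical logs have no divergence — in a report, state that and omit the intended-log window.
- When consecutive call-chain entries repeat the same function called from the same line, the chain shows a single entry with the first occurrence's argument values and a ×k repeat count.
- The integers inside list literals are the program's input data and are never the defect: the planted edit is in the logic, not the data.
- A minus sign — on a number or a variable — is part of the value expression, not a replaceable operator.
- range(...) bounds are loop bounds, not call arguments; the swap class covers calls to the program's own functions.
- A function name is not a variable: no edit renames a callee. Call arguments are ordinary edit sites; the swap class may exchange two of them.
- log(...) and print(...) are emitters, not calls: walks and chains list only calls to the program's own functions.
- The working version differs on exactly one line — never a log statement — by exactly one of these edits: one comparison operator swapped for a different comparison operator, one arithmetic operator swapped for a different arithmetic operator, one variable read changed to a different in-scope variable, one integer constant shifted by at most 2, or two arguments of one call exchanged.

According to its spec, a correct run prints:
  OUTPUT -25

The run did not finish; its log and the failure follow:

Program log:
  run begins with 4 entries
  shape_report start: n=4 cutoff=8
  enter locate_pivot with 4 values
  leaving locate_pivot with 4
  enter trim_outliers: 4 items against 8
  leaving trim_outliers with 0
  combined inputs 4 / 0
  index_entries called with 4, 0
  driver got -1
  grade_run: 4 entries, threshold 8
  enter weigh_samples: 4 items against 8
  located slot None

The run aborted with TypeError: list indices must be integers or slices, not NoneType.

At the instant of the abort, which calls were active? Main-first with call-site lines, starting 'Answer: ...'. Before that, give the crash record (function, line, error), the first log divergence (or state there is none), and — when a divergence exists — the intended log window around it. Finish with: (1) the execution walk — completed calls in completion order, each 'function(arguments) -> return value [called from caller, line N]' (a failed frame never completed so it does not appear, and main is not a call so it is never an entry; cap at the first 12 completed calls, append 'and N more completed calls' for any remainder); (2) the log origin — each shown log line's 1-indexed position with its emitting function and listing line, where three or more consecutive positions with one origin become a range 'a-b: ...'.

Answer: main -> grade_run (called at line 51).
Core observation: Position 12 is the first bad log line: 'located slot None' should read 'located slot 0'.
Crash: grade_run, line 42, TypeError.
First divergence: position 12 — the shown line 'located slot None' should read 'located slot 0'.
Intended log window:
  10: grade_run: 4 entries, threshold 8
  11: enter weigh_samples: 4 items against 8
  12: located slot 0
Execution walk:
  locate_pivot([8, 5, 4, 4]) -> 4  [called from shape_report, line 27]
  trim_outliers([8, 5, 4, 4], 8) -> 0  [called from shape_report, line 28]
  index_entries(4, 0) -> -1  [called from shape_report, line 30]
  shape_report([8, 5, 4, 4], 8) -> -1  [called from main, line 49]
  weigh_samples([8, 5, 4, 4], 8) -> None  [called from grade_run, line 40]
Origin of each log line:
  1: from main, line 48
  2: from shape_report, line 26
  3: from locate_pivot, line 2
  4: from locate_pivot, line 7
  5: from trim_outliers, line 11
  6: from trim_outliers, line 16
  7: from shape_report, line 29
  8: from index_entries, line 20
  9: from main, line 50
  10: from grade_run, line 39
  11: from weigh_samples, line 33
  12: from grade_run, line 41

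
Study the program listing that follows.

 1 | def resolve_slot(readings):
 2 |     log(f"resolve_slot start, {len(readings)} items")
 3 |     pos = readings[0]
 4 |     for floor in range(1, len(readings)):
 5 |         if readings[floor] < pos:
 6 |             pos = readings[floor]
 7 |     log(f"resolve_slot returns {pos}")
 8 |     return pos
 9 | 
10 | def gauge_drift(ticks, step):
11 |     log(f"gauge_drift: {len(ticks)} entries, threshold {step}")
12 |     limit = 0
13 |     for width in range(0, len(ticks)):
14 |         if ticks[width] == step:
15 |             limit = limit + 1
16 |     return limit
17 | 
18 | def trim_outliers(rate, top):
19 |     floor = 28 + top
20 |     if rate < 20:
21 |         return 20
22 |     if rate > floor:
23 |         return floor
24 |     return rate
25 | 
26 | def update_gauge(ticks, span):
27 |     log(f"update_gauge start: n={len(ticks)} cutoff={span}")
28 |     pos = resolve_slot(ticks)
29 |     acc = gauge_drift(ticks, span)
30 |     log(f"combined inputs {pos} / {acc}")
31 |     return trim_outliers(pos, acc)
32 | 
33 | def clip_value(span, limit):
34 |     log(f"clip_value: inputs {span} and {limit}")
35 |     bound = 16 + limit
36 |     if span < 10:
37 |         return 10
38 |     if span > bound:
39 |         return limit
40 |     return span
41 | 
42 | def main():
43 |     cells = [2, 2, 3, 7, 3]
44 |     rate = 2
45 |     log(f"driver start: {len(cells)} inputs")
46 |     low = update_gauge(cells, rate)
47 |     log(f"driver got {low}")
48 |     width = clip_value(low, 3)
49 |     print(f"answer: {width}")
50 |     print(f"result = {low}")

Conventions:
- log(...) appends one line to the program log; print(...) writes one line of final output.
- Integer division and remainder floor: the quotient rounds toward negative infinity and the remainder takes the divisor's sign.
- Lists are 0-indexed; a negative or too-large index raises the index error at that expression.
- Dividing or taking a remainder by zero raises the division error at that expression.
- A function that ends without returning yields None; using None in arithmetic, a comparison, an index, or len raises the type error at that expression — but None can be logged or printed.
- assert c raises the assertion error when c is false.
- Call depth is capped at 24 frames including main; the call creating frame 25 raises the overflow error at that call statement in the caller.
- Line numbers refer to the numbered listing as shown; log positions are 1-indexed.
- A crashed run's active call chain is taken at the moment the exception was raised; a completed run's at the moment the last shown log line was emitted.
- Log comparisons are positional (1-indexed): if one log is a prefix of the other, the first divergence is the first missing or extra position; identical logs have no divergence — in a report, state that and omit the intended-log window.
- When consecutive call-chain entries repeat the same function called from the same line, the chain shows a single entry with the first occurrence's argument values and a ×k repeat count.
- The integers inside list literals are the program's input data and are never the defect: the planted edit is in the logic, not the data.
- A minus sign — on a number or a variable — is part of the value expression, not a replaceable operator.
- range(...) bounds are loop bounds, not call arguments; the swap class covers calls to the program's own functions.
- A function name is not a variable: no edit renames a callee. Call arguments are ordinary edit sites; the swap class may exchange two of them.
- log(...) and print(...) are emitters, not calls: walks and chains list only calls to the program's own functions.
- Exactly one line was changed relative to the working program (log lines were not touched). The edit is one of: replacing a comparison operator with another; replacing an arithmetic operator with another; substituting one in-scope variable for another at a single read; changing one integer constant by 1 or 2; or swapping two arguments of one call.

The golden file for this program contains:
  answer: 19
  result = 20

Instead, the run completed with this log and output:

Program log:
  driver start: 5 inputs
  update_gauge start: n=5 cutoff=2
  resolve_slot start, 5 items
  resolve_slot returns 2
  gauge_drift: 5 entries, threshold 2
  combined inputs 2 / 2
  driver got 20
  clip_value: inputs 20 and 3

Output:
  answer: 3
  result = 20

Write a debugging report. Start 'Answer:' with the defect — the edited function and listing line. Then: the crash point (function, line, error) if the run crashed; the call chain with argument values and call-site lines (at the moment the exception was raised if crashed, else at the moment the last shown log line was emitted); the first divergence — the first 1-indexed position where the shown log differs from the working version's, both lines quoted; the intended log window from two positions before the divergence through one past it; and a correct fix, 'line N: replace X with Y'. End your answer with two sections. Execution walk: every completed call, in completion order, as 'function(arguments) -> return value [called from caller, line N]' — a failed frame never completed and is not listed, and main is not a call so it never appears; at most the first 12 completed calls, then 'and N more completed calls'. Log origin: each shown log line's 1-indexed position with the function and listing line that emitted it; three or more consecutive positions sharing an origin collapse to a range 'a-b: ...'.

Answer: the defect is in clip_value at line 39.
Core observation: No log line changed; the fault shows up purely in the output.
Call chain: main -> clip_value(20, 3) (called at line 48).
First divergence: none — the logs agree in full.
Execution walk:
  resolve_slot([2, 2, 3, 7, 3]) -> 2  [called from update_gauge, line 28]
  gauge_drift([2, 2, 3, 7, 3], 2) -> 2  [called from update_gauge, line 29]
  trim_outliers(2, 2) -> 20  [called from update_gauge, line 31]
  update_gauge([2, 2, 3, 7, 3], 2) -> 20  [called from main, line 46]
  clip_value(20, 3) -> 3  [called from main, line 48]
Origin of each log line:
  1 — main, line 45
  2 — update_gauge, line 27
  3 — resolve_slot, line 2
  4 — resolve_slot, line 7
  5 — gauge_drift, line 11
  6 — update_gauge, line 30
  7 — main, line 47
  8 — clip_value, line 34
A correct fix: line 39: replace `limit` with `bound`.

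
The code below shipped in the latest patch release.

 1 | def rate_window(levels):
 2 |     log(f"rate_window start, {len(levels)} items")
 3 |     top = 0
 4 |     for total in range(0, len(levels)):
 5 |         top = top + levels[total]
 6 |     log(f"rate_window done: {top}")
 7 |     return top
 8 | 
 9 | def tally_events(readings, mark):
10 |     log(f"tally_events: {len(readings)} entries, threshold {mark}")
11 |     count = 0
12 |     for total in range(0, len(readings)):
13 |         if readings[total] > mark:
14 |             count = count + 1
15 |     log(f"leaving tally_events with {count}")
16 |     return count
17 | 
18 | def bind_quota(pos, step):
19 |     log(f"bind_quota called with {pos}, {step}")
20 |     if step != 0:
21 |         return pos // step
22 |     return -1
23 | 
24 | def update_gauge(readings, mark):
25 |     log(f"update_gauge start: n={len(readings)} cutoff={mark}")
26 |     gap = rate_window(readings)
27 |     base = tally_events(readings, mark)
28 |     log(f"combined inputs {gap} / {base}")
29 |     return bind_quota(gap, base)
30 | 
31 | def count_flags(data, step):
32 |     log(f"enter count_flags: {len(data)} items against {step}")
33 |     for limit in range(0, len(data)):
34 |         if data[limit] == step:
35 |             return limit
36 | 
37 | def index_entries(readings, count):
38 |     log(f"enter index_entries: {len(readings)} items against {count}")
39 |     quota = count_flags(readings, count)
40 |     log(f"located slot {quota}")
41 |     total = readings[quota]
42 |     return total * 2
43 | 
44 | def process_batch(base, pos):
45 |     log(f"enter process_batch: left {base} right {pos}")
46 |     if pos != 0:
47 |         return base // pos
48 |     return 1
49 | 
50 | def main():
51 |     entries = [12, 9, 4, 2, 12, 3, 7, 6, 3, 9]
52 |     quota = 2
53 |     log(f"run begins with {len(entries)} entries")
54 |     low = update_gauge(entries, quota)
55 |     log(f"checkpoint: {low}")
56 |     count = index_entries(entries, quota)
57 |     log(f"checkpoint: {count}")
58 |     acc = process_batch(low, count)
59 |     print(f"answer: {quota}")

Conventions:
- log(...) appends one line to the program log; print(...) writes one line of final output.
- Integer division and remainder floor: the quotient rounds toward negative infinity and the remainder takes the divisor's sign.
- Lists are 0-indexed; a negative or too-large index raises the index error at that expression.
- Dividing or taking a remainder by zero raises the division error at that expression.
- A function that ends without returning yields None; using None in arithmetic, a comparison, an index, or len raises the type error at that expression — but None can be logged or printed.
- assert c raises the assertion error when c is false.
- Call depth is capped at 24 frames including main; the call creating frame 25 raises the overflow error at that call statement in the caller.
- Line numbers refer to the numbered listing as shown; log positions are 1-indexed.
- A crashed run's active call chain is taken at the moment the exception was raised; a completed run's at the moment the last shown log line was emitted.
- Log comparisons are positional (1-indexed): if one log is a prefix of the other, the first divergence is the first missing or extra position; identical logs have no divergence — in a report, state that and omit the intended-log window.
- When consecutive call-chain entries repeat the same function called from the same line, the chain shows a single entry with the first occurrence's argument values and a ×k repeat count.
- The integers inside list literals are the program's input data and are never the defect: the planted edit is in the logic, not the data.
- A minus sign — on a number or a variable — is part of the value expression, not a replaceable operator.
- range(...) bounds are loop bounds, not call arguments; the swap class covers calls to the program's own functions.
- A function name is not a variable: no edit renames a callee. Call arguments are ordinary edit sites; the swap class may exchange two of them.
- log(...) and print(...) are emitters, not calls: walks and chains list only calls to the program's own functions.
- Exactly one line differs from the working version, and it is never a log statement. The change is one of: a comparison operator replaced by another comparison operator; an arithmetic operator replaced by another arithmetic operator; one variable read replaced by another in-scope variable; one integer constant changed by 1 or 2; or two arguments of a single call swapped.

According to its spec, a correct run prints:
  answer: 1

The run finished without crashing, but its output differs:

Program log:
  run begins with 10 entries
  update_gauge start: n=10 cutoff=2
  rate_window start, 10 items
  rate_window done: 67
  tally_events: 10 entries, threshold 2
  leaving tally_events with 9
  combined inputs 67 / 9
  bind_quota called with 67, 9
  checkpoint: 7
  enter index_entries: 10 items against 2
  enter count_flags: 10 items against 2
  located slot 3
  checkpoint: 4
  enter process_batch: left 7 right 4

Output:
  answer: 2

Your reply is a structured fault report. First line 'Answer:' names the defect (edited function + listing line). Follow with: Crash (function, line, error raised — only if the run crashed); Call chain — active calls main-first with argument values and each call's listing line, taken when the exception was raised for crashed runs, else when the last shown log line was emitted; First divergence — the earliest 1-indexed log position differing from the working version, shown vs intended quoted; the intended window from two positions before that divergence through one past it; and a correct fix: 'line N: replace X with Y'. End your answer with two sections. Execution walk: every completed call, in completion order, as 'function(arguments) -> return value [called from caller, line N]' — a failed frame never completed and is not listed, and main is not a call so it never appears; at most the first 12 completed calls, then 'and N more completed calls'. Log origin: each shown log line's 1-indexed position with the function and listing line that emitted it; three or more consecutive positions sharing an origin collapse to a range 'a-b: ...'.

Answer: the defect is in main at line 59.
The tell: Log streams are identical — the defect surfaces only in the printed output.
Call chain: main -> process_batch(7, 4) (called at line 58).
First divergence: none; the two logs match at every position.
Execution walk:
  rate_window([12, 9, 4, 2, 12, 3, 7, 6, 3, 9]) -> 67  [called from update_gauge, line 26]
  tally_events([12, 9, 4, 2, 12, 3, 7, 6, 3, 9], 2) -> 9  [called from update_gauge, line 27]
  bind_quota(67, 9) -> 7  [called from update_gauge, line 29]
  update_gauge([12, 9, 4, 2, 12, 3, 7, 6, 3, 9], 2) -> 7  [called from main, line 54]
  count_flags([12, 9, 4, 2, 12, 3, 7, 6, 3, 9], 2) -> 3  [called from index_entries, line 39]
  index_entries([12, 9, 4, 2, 12, 3, 7, 6, 3, 9], 2) -> 4  [called from main, line 56]
  process_batch(7, 4) -> 1  [called from main, line 58]
Origin of each log line:
  1 — main, line 53
  2 — update_gauge, line 25
  3 — rate_window, line 2
  4 — rate_window, line 6
  5 — tally_events, line 10
  6 — tally_events, line 15
  7 — update_gauge, line 28
  8 — bind_quota, line 19
  9 — main, line 55
  10 — index_entries, line 38
  11 — count_flags, line 32
  12 — index_entries, line 40
  13 — main, line 57
  14 — process_batch, line 45
A correct fix: line 59: replace `quota` with `acc`.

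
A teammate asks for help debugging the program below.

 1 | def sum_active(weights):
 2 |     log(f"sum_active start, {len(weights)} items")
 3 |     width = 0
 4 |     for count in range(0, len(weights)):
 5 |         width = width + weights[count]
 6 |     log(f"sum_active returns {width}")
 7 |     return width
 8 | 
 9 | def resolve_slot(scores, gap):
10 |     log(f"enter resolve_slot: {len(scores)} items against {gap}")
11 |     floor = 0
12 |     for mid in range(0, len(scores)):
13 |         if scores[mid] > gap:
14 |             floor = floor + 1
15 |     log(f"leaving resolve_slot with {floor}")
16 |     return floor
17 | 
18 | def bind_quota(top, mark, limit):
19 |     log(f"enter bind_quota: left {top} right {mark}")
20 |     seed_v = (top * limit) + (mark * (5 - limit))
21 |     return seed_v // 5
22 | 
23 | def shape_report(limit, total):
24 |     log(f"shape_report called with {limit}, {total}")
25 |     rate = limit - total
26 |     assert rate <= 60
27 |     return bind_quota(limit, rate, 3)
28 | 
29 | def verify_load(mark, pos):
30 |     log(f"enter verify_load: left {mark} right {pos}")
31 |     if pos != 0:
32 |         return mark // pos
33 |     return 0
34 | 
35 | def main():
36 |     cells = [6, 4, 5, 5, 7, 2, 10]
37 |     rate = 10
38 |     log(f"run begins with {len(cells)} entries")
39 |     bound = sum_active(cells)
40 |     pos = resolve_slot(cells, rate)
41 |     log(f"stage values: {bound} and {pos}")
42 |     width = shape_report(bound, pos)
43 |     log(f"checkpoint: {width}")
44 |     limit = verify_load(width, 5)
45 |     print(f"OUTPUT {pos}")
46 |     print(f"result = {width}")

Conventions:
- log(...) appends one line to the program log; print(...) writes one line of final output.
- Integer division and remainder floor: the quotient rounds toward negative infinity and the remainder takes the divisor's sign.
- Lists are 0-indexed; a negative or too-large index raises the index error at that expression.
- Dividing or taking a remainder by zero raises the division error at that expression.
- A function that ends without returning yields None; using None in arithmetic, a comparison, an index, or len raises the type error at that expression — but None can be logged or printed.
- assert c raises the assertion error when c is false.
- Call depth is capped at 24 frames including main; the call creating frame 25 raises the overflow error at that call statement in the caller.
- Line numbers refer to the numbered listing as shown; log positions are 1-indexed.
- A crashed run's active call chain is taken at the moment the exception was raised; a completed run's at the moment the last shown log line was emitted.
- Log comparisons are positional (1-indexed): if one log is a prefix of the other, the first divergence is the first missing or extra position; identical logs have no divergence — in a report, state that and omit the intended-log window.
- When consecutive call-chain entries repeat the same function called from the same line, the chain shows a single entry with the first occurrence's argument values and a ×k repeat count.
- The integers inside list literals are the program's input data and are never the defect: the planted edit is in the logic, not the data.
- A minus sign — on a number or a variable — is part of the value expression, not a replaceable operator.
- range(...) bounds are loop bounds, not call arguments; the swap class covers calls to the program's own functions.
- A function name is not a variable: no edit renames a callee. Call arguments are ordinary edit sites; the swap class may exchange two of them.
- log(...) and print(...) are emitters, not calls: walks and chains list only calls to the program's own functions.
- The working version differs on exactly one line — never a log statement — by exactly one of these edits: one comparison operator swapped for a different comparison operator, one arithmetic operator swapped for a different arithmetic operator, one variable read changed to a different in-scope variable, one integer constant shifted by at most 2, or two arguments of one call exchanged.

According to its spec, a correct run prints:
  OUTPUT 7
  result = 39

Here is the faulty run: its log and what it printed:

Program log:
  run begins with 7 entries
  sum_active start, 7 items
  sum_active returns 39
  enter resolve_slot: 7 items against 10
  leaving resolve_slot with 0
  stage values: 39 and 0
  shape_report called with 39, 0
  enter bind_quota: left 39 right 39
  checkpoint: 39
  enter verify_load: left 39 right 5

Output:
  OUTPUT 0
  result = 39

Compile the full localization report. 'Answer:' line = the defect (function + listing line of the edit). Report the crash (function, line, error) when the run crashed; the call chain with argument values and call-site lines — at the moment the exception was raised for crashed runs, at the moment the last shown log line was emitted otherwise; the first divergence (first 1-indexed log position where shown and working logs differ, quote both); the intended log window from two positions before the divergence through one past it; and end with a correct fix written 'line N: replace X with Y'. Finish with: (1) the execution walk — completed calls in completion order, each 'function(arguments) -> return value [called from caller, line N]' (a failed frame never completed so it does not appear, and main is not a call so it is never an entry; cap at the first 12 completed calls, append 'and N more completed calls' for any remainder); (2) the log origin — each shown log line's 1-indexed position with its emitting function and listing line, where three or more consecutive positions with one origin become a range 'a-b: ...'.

Answer: the defect is in main at line 45.
The tell: No log line changed; the fault shows up purely in the output.
Call chain: main -> verify_load(39, 5) (called at line 44).
First divergence: none — the logs agree in full.
Execution walk:
  sum_active([6, 4, 5, 5, 7, 2, 10]) -> 39  [called from main, line 39]
  resolve_slot([6, 4, 5, 5, 7, 2, 10], 10) -> 0  [called from main, line 40]
  bind_quota(39, 39, 3) -> 39  [called from shape_report, line 27]
  shape_report(39, 0) -> 39  [called from main, line 42]
  verify_load(39, 5) -> 7  [called from main, line 44]
Log line origins:
  1: logged in main at line 38
  2: logged in sum_active at line 2
  3: logged in sum_active at line 6
  4: logged in resolve_slot at line 10
  5: logged in resolve_slot at line 15
  6: logged in main at line 41
  7: logged in shape_report at line 24
  8: logged in bind_quota at line 19
  9: logged in main at line 43
  10: logged in verify_load at line 30
A correct fix: line 45: replace `pos` with `limit`.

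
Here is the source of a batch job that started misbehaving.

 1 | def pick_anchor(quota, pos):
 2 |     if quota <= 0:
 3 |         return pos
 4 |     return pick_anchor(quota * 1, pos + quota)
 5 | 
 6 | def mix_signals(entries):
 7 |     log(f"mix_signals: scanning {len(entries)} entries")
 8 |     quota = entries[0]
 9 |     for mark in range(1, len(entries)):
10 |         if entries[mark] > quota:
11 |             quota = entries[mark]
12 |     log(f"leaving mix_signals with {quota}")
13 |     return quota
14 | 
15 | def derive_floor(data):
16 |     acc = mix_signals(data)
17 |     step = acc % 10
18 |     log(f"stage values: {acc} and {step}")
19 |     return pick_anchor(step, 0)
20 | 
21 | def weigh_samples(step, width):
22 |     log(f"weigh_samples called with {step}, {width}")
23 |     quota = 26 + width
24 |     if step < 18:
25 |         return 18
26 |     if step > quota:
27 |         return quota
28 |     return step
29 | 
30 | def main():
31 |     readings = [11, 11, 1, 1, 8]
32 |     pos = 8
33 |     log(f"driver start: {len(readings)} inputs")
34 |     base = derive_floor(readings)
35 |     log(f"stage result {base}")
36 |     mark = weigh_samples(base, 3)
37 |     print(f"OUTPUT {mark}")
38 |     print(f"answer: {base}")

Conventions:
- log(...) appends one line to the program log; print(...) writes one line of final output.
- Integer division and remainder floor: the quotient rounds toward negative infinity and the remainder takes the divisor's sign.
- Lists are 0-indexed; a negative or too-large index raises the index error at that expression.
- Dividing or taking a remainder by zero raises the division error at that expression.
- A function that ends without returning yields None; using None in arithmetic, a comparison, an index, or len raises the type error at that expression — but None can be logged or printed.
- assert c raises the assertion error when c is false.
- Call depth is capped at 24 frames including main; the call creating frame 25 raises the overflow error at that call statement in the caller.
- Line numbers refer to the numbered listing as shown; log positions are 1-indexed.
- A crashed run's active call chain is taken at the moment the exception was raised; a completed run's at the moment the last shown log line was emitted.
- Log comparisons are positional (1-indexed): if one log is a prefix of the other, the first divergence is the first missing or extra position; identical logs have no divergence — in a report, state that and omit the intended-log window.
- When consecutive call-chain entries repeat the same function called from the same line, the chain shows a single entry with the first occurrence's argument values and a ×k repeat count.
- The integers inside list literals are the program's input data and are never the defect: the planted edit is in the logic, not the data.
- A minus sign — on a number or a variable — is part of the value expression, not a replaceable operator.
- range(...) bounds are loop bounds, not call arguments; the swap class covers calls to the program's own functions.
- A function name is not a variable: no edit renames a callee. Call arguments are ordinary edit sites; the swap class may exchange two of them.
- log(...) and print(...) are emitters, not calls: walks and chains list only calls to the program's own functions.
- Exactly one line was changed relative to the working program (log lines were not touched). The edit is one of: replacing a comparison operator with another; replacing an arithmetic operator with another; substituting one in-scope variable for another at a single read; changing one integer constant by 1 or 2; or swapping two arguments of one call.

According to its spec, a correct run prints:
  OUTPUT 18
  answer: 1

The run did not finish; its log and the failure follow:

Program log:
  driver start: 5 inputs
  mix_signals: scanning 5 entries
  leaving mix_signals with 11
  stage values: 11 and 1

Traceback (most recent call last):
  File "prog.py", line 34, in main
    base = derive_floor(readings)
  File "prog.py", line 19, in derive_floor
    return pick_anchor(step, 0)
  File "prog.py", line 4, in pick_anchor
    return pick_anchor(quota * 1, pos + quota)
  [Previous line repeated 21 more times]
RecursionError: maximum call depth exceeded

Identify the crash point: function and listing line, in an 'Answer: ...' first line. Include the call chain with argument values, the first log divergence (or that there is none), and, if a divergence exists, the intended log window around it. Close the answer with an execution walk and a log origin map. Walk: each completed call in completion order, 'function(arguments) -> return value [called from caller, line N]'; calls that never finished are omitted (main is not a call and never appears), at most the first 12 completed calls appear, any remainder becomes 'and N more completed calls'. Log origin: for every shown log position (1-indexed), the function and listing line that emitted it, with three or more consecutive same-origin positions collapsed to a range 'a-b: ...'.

Answer: the error was raised in pick_anchor, line 4.
Key fact: The faulty run's log stops after 4 lines; the working version's next line would be 'stage result 1'.
Call chain: main -> derive_floor([11, 11, 1, 1, 8]) (called at line 34) -> pick_anchor(1, 0) (called at line 19) -> pick_anchor(1, 1) (called at line 4) ×21.
First divergence: position 5 — the faulty run's log ends after 4 lines; the working version continues with 'stage result 1'.
Intended log window:
  3: leaving mix_signals with 11
  4: stage values: 11 and 1
  5: stage result 1
  6: weigh_samples called with 1, 3
Execution walk:
  mix_signals([11, 11, 1, 1, 8]) -> 11  [called from derive_floor, line 16]
Log line origins:
  1 — main, line 33
  2 — mix_signals, line 7
  3 — mix_signals, line 12
  4 — derive_floor, line 18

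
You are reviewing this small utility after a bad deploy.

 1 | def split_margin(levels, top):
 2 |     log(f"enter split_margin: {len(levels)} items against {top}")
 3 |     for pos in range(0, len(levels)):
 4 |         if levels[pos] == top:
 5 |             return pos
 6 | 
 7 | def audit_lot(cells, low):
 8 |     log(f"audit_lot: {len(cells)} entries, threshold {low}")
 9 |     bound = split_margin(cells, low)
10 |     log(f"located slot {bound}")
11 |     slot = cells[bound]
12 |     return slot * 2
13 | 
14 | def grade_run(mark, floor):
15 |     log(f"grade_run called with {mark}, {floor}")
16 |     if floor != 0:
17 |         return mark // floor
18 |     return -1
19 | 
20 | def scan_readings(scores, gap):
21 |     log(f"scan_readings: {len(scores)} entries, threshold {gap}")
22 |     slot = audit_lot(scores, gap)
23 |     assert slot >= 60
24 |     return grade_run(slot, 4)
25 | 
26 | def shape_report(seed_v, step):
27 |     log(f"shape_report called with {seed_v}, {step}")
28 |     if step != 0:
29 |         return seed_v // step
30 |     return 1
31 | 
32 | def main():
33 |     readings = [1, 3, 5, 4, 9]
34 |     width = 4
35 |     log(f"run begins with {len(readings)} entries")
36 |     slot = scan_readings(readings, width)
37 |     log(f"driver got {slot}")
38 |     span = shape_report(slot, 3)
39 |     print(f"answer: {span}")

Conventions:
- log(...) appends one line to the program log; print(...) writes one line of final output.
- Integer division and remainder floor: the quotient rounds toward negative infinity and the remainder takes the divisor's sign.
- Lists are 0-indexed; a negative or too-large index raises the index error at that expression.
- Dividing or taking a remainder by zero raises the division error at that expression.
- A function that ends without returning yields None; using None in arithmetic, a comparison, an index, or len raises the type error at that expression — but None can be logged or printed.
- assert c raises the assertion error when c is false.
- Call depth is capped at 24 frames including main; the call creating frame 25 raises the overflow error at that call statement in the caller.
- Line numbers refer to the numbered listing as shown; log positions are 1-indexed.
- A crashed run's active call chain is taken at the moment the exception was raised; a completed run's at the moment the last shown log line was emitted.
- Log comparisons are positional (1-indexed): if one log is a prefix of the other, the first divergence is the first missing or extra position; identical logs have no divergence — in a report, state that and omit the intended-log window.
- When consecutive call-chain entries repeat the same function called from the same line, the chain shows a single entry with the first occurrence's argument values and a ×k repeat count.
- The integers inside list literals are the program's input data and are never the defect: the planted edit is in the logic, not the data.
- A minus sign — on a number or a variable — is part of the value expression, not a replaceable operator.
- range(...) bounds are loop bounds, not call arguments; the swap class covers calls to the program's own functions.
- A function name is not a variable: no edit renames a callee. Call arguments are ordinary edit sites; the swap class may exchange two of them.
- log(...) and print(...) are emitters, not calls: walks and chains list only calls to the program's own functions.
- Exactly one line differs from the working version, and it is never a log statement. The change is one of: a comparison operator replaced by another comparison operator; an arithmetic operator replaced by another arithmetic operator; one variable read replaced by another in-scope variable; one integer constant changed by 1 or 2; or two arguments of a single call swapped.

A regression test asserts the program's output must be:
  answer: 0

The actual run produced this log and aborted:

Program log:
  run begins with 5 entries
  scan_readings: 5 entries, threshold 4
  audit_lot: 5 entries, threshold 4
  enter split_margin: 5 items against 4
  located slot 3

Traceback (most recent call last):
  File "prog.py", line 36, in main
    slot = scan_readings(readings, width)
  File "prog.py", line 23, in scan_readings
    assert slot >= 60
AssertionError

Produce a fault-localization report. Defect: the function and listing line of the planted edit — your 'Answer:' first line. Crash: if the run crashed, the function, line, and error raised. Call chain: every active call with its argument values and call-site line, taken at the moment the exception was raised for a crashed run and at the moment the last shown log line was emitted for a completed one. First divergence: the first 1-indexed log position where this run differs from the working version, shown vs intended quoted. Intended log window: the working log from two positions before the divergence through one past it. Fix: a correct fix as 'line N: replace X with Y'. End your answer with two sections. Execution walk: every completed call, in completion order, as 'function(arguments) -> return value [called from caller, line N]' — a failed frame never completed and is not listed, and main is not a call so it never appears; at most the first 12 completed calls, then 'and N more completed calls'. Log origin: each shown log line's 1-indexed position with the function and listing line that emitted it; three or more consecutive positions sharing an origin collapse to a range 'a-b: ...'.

Answer: the defect is in scan_readings at line 23.
Key fact: The faulty run's log stops after 5 lines; the working version's next line would be 'grade_run called with 8, 4'.
Crash: scan_readings, line 23, AssertionError.
Call chain: main -> scan_readings([1, 3, 5, 4, 9], 4) (called at line 36).
First divergence: position 6 (shown log ended at 5 lines; the working version continues: 'grade_run called with 8, 4').
Intended log window:
  4: enter split_margin: 5 items against 4
  5: located slot 3
  6: grade_run called with 8, 4
  7: driver got 2
Execution walk:
  split_margin([1, 3, 5, 4, 9], 4) -> 3  [called from audit_lot, line 9]
  audit_lot([1, 3, 5, 4, 9], 4) -> 8  [called from scan_readings, line 22]
Log origin:
  1 — main, line 35
  2 — scan_readings, line 21
  3 — audit_lot, line 8
  4 — split_margin, line 2
  5 — audit_lot, line 10
A correct fix: line 23: replace `>=` with `<=`.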